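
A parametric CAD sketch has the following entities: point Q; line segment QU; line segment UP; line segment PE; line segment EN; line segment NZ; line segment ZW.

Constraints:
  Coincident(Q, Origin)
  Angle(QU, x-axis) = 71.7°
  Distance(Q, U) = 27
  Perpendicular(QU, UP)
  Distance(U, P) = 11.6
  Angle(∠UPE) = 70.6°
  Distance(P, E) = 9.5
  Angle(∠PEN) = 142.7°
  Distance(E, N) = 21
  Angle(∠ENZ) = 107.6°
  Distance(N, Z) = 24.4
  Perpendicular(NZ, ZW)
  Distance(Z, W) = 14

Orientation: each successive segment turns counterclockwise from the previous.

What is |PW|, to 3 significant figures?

31.3

Q is at the origin; QU runs at 71.7° with length 27.0, so U = (8.48, 25.6). QU is perpendicular to UP, so UP runs at 162°; with |UP| = 11.6, P = (-2.54, 29.3). ∠UPE = 70.6° gives PE at -88.9° from the x-axis; with |PE| = 9.5, E = (-2.35, 19.8). ∠PEN = 142.7° gives EN at -51.6° from the x-axis; with |EN| = 21.0, N = (10.7, 3.32). ∠ENZ = 107.6° gives NZ at 20.8° from the x-axis; with |NZ| = 24.4, Z = (33.5, 12.0). NZ ⟂ ZW, so ZW runs at 111°; with |ZW| = 14.0, W = (28.5, 25.1). Then |PW| = |W − P| = 31.3.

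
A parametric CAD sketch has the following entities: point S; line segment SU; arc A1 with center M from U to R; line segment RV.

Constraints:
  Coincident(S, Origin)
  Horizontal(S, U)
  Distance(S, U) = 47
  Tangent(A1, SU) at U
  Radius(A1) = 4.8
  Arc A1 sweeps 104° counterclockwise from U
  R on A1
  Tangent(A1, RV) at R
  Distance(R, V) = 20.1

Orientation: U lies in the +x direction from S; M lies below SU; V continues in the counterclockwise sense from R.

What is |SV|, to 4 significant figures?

53.64

On A1, U sits at bearing 90° from M; a 104° counterclockwise sweep puts R at bearing 194°, so R = M + 4.8·(cos 194°, sin 194°) = (42.34, -5.961). The tangent condition forces MR to be normal to RV, so RV runs along (−sin 194°, cos 194°); with |RV| = 20.1, V = (47.21, -25.46). Then |SV| = |V − S| = 53.64.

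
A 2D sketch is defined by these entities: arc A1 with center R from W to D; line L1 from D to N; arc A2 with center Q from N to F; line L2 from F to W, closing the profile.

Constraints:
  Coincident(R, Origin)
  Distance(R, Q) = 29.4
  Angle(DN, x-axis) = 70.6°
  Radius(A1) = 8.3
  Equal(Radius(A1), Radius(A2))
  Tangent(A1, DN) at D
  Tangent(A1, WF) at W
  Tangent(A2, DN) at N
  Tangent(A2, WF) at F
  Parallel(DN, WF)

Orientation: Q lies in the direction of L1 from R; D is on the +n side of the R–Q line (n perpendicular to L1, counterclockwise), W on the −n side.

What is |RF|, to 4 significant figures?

30.55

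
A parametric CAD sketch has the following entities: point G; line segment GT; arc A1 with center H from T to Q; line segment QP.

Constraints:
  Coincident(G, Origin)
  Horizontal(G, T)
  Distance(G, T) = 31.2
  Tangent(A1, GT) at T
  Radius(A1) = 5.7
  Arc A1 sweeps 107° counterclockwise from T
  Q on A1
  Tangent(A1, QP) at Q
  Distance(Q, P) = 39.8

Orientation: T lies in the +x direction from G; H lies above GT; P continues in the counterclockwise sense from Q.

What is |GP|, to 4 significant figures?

51.86

G is at the origin; G and T share the same y with |GT| = 31.2 and T on the +x side, so T = (31.20, 0.000). Since A1 is tangent to GT there, HT ⟂ GT, so H = T + (0, 5.7) = (31.20, 5.700). On A1, T sits at bearing -90° from H; a 107° counterclockwise sweep puts Q at bearing 17°, so Q = H + 5.7·(cos 17°, sin 17°) = (36.65, 7.367). Tangency of A1 to QP means the radius HQ is perpendicular to QP, so QP runs along (−sin 17°, cos 17°); with |QP| = 39.8, P = (25.01, 45.43). Then |GP| = |P − G| = 51.86.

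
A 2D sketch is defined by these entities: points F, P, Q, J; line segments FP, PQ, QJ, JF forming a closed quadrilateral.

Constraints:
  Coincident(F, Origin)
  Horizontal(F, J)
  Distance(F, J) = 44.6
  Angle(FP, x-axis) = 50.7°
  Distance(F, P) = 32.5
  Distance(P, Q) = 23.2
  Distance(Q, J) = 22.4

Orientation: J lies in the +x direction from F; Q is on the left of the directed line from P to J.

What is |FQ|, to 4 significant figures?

49.02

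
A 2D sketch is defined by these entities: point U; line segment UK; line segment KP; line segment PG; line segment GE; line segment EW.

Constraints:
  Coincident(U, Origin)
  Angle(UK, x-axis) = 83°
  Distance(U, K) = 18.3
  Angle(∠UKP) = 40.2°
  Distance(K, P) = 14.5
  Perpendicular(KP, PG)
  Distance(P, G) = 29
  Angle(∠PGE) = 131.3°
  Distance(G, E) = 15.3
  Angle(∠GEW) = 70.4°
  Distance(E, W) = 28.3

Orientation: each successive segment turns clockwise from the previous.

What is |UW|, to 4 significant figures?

21.46

∠PGE = 131.3° gives GE at 164.5° from the x-axis; with |GE| = 15.3, E = (-28.84, -5.760). ∠GEW = 70.4° gives EW at 54.90° from the x-axis; with |EW| = 28.3, W = (-12.57, 17.39). Then |UW| = |W − U| = 21.46.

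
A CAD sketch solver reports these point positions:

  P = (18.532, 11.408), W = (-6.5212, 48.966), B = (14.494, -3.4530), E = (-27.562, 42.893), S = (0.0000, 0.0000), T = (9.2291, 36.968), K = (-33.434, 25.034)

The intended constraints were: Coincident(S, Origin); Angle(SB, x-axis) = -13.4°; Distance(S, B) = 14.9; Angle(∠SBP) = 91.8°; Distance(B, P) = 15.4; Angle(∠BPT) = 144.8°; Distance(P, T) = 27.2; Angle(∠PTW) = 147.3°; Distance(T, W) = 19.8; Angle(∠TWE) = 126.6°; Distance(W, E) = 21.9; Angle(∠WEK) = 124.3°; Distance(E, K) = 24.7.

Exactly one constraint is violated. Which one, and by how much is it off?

Distance(E, K) = 24.7 — off by 5.90.

S = (0.00, 0.00) ✓; SB at -13.40° ✓; |SB| = 14.90 ✓; ∠SBP = 91.80° ✓; |BP| = 15.40 ✓; ∠BPT = 144.8° ✓; |PT| = 27.20 ✓; ∠PTW = 147.3° ✓; |TW| = 19.80 ✓; ∠TWE = 126.6° ✓; |WE| = 21.90 ✓; ∠WEK = 124.3° ✓; |EK| = 18.80 ✗.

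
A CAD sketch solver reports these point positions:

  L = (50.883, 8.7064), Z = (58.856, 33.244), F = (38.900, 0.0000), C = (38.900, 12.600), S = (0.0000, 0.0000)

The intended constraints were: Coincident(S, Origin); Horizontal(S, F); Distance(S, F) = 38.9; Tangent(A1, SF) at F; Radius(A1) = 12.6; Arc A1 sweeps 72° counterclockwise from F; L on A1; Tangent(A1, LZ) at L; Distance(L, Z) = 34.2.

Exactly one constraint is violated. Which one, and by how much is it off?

Distance(L, Z) = 34.2 — off by 8.40.

S = (0.00, 0.00) ✓; S.y = 0.00, F.y = 0.00 ✓; |SF| = 38.90 ✓; ∠(CF, FS) = 90.00° ✓; |CF| = 12.60 ✓; bearing(C→L) − bearing(C→F) = 72.00° ✓; |CL| = 12.60 ✓; ∠(CL, LZ) = 90.00° ✓; |LZ| = 25.80 ✗.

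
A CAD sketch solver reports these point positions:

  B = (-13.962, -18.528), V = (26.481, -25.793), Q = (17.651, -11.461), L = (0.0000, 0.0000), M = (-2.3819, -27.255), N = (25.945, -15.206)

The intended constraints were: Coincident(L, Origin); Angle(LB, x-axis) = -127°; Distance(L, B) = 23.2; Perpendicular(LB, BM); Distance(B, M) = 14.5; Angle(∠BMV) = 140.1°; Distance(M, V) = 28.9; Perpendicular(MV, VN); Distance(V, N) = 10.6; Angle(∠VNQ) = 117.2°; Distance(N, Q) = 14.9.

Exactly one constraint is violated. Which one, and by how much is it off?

Distance(N, Q) = 14.9 — off by 5.80.

L = (0.00, 0.00) ✓; LB at -127.0° ✓; |LB| = 23.20 ✓; ∠(LB, BM) = 90.00° ✓; |BM| = 14.50 ✓; ∠BMV = 140.1° ✓; |MV| = 28.90 ✓; ∠(MV, VN) = 90.00° ✓; |VN| = 10.60 ✓; ∠VNQ = 117.2° ✓; |NQ| = 9.100 ✗.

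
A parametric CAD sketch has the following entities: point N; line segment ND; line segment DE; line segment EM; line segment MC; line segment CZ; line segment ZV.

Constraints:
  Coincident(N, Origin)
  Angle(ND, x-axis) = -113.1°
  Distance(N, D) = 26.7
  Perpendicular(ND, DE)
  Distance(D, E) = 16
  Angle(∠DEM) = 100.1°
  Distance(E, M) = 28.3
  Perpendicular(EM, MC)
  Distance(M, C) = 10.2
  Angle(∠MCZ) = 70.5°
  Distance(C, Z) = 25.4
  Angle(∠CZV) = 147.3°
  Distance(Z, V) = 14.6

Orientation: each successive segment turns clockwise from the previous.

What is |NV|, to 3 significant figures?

41.3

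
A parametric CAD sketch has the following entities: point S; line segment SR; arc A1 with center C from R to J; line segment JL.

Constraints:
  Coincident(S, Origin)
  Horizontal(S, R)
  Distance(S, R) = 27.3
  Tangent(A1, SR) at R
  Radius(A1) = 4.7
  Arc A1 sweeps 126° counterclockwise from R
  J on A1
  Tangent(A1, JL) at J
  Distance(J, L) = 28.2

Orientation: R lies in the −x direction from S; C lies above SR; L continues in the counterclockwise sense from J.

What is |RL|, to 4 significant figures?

32.86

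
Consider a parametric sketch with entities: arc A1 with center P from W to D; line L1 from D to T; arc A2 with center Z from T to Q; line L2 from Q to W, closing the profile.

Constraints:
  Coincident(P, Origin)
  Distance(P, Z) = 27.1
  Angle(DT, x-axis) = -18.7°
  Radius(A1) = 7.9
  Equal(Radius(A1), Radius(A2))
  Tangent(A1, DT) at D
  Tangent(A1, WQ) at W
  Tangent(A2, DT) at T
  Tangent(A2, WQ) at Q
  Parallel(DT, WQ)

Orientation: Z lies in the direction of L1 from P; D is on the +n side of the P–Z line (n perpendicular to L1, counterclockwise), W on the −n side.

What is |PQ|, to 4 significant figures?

28.23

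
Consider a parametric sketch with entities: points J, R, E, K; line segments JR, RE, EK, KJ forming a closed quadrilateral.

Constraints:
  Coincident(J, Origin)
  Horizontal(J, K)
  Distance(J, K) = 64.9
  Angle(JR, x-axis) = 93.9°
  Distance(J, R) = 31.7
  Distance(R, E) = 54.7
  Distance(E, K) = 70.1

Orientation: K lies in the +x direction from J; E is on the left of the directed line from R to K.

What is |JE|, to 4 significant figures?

77.27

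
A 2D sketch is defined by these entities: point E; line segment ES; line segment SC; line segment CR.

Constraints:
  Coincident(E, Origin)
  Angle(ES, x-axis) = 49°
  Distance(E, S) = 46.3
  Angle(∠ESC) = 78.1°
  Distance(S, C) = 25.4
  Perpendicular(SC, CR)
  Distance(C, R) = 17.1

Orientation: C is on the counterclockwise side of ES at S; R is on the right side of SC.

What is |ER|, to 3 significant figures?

64.4

E is at the origin; ES runs at 49.0° with length 46.3, so S = 46.3·(cos 49.0°, sin 49.0°) = (30.4, 34.9). ∠ESC = 78.1°, so SC runs at 49.0° + (180° − 78.1°) = 151° from the x-axis; with |SC| = 25.4, C = S + 25.4·(cos 151°, sin 151°) = (8.18, 47.3). SC ⟂ CR; with |CR| = 17.1 on the right of SC, R = C + 17.1·(0.486, 0.874) = (16.5, 62.2). Then |ER| = |R − E| = 64.4.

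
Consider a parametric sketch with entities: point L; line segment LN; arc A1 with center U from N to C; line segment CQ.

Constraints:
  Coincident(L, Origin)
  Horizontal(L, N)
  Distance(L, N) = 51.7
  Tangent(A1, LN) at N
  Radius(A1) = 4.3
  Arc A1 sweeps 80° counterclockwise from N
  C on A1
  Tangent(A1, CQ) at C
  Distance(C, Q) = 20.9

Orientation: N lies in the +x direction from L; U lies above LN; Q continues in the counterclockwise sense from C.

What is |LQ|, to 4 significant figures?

64.27

On A1, N sits at bearing -90° from U; an 80° counterclockwise sweep puts C at bearing -10°, so C = U + 4.3·(cos -10°, sin -10°) = (55.93, 3.553). Since A1 is tangent to CQ there, UC ⟂ CQ, so CQ runs along (−sin -10°, cos -10°); with |CQ| = 20.9, Q = (59.56, 24.14). Then |LQ| = |Q − L| = 64.27.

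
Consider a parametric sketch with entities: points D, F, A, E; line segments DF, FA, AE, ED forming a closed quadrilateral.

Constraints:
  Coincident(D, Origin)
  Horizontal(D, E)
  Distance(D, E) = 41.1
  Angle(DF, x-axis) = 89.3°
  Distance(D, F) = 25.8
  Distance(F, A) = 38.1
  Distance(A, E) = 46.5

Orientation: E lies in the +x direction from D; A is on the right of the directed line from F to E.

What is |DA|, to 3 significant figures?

12.7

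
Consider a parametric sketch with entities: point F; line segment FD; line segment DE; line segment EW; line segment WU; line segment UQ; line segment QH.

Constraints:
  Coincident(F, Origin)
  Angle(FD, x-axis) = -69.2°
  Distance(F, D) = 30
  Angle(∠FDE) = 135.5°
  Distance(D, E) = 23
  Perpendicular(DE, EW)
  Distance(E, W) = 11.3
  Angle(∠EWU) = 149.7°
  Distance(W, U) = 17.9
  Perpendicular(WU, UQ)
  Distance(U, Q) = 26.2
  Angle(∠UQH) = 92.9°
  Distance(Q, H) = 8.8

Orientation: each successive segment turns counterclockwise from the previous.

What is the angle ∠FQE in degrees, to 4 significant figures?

172.7°

F is at the origin; FD runs at -69.2° with length 30.0, so D = (10.65, -28.04). ∠FDE = 135.5° gives DE at -24.70° from the x-axis; with |DE| = 23.0, E = (31.55, -37.66). The perpendicularity gives EW at right angles to DE, so EW runs at 65.30°; with |EW| = 11.3, W = (36.27, -27.39). ∠EWU = 149.7° gives WU at 95.60° from the x-axis; with |WU| = 17.9, U = (34.52, -9.575). WU is perpendicular to UQ, so UQ runs at -174.4°; with |UQ| = 26.2, Q = (8.449, -12.13). Then cos ∠FQE = QF·QE / (|QF||QE|), giving 172.7°.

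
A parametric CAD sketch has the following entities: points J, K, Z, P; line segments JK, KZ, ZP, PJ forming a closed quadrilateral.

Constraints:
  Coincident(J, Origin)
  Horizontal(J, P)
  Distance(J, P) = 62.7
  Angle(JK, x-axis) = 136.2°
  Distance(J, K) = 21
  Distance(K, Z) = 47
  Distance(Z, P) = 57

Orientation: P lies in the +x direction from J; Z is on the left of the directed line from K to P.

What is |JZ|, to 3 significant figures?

47.5

Checks: |KZ| = 47.00 ✓; |ZP| = 57.00 ✓.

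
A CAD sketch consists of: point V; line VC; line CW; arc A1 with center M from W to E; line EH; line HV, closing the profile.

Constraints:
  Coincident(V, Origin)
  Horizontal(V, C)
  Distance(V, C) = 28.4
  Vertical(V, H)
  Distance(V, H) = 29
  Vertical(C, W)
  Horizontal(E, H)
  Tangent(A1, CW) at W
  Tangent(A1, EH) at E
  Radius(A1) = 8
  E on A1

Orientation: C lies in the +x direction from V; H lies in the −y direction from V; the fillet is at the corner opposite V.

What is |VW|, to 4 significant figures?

35.32

V is at the origin; VC is horizontal with |VC| = 28.4 and C on the +x side, so C = (28.40, 0.000). VH is vertical with |VH| = 29.0 and H on the −y side, so H = (0.000, -29.00). The virtual corner opposite V is at (28.40, -29.00). Since A1 is tangent to CW there, MW ⟂ CW and A1 meets EH tangentially, so ME is at right angles to EH, with radius 8.0, so the center M sits 8.0 in from both sides at M = (20.40, -21.00). That places the tangent points at W = (28.40, -21.00) on CW and E = (20.40, -29.00) on EH. Then |VW| = |W − V| = 35.32.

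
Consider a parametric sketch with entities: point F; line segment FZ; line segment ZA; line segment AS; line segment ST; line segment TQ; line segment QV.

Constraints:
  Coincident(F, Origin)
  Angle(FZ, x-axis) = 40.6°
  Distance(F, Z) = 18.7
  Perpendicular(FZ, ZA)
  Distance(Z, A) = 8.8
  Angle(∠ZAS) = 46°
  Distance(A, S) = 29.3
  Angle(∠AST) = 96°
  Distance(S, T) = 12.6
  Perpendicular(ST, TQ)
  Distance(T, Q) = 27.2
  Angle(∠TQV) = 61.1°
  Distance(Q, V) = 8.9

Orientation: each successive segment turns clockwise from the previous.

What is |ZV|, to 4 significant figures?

1.247

ST is perpendicular to TQ, so TQ runs at 2.600°; with |TQ| = 27.2, Q = (17.28, 21.05). ∠TQV = 61.1° gives QV at -116.3° from the x-axis; with |QV| = 8.9, V = (13.33, 13.07). Then |ZV| = |V − Z| = 1.247.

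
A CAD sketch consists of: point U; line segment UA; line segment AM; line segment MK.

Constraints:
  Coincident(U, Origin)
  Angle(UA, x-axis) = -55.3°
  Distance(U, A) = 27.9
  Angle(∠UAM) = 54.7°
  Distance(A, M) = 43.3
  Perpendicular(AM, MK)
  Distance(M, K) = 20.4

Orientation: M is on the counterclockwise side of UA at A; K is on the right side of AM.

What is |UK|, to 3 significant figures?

51.0

U is at the origin; UA runs at -55.3° with length 27.9, so A = 27.9·(cos -55.3°, sin -55.3°) = (15.9, -22.9). ∠UAM = 54.7°, so AM runs at -55.3° + (180° − 54.7°) = 70.0° from the x-axis; with |AM| = 43.3, M = A + 43.3·(cos 70.0°, sin 70.0°) = (30.7, 17.8). AM ⟂ MK; with |MK| = 20.4 on the right of AM, K = M + 20.4·(0.940, -0.342) = (49.9, 10.8). Then |UK| = |K − U| = 51.0.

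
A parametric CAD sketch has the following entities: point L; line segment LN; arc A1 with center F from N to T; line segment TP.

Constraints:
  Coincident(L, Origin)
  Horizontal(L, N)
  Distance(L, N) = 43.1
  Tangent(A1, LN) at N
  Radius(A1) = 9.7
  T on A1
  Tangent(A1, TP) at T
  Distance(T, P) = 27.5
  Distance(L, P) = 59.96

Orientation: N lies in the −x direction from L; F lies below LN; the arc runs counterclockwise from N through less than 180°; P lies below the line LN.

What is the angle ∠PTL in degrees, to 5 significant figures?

88.770°

Checks: ∠(FN, NL) = 90.00° ✓; |FT| = 9.700 ✓; ∠(FT, TP) = 90.00° ✓; |TP| = 27.50 ✓; |LP| = 59.96 ✓.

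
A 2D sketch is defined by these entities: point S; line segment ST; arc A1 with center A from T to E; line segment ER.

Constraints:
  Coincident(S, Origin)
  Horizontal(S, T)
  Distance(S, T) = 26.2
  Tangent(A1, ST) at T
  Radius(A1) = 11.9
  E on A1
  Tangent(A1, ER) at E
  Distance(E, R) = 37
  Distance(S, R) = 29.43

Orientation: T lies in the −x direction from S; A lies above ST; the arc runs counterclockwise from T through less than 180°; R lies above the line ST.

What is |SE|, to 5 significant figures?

18.462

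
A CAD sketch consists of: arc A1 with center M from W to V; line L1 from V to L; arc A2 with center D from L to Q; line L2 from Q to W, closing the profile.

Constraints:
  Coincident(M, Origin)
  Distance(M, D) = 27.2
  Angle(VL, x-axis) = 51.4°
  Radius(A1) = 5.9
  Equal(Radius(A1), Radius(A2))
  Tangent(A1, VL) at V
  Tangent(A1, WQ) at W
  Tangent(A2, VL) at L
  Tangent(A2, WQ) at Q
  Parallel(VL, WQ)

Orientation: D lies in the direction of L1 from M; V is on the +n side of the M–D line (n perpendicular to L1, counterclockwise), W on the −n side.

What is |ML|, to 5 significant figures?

27.833

The slot axis is L1's direction at 51.4°, so u = (cos 51.4°, sin 51.4°) = (0.62388, 0.78152) and n = (−sin 51.4°, cos 51.4°) = (-0.78152, 0.62388). M is at the origin and D lies 27.2 along u from M, so D = 27.2·u = (16.970, 21.257). Tangency of A1 to both parallel lines with radius 5.9 puts V and W at M ± 5.9·n: V = (-4.6110, 3.6809), W = (4.6110, -3.6809). Equal radii place L and Q the same way about D: L = D + 5.9·n = (12.359, 24.938), Q = D − 5.9·n = (21.580, 17.576). Then |ML| = |L − M| = 27.833.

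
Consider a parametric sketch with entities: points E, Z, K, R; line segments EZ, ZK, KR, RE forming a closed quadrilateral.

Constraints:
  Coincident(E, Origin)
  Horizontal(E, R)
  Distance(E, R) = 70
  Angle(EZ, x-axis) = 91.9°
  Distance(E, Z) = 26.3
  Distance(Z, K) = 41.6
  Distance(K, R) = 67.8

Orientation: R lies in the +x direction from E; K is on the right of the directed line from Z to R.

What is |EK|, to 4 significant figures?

15.54

E is at the origin; ER is horizontal with |ER| = 70.0 and R in +x, so R = (70.0, 0). EZ runs at 91.9° with |EZ| = 26.3, so Z = (-0.8720, 26.29). K is determined by |ZK| = 41.6 and |KR| = 67.8 together: it lies at the intersection of circle(Z, 41.6) and circle(R, 67.8). With |ZR| = 75.59, the foot of the radical line on ZR is 18.84 from Z and the perpendicular offset is √(41.6² − 18.84²) = 37.09. Taking the right-of-ZR solution: K = (3.889, -15.04).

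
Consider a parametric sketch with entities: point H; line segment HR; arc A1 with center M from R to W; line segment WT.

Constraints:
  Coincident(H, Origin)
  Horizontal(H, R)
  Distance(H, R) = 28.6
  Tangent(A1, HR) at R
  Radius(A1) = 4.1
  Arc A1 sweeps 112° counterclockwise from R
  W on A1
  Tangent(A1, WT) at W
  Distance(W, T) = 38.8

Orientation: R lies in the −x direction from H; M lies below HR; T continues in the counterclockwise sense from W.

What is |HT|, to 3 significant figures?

45.3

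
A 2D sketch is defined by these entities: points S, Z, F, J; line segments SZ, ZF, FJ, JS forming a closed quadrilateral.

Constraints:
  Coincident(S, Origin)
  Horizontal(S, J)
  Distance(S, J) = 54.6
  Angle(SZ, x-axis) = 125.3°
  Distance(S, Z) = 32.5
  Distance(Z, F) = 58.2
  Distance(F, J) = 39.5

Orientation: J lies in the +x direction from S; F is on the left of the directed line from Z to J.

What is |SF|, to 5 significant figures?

52.883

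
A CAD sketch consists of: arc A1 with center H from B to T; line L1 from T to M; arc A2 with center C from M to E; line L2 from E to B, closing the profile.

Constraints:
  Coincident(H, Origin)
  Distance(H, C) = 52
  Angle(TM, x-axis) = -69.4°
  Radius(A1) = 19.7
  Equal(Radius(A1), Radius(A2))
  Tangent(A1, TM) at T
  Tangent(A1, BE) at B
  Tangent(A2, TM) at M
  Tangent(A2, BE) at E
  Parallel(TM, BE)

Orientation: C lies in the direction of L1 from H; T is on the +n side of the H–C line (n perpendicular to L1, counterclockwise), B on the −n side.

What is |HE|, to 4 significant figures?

55.61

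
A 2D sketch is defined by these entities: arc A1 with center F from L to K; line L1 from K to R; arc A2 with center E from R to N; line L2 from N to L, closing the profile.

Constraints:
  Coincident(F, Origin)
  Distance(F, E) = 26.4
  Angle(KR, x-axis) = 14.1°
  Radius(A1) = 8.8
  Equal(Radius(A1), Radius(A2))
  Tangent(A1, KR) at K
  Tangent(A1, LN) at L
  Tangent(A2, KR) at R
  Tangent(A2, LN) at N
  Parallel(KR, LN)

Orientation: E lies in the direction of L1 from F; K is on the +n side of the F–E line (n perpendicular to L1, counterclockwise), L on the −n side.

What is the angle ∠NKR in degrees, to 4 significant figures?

33.69°

The slot axis is L1's direction at 14.1°, so u = (cos 14.1°, sin 14.1°) = (0.9699, 0.2436) and n = (−sin 14.1°, cos 14.1°) = (-0.2436, 0.9699). F is at the origin and E lies 26.4 along u from F, so E = 26.4·u = (25.60, 6.431). Tangency of A1 to both parallel lines with radius 8.8 puts K and L at F ± 8.8·n: K = (-2.144, 8.535), L = (2.144, -8.535). Equal radii place R and N the same way about E: R = E + 8.8·n = (23.46, 14.97), N = E − 8.8·n = (27.75, -2.103). Then cos ∠NKR = KN·KR / (|KN||KR|), giving 33.69°.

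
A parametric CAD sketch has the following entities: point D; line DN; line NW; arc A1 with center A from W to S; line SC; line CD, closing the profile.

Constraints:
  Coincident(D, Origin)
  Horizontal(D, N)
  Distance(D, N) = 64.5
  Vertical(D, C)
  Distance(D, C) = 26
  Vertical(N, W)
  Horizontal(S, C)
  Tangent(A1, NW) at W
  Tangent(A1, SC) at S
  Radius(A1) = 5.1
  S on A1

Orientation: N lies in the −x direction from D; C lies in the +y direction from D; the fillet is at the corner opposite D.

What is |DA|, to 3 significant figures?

63.0

D is at the origin; DN is horizontal with |DN| = 64.5 and N on the −x side, so N = (-64.5, 0.00). D and C share the same x with |DC| = 26.0 and C on the +y side, so C = (0.00, 26.0). The virtual corner opposite D is at (-64.5, 26.0). Since A1 is tangent to NW there, AW ⟂ NW and A1 meets SC tangentially, so AS is at right angles to SC, with radius 5.1, so the center A sits 5.1 in from both sides at A = (-59.4, 20.9). Then |DA| = |A − D| = 63.0.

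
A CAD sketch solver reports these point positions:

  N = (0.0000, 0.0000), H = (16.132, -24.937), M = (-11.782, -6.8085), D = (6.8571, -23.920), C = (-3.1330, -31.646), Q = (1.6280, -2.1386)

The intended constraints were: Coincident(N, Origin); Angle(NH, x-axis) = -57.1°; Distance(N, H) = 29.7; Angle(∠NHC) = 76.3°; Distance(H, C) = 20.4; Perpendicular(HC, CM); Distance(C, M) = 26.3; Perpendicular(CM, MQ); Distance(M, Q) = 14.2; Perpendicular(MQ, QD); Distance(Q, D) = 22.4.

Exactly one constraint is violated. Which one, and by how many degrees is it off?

Perpendicular(MQ, QD) — off by 5.70°.

N = (0.00, 0.00) ✓; NH at -57.10° ✓; |NH| = 29.70 ✓; ∠NHC = 76.30° ✓; |HC| = 20.40 ✓; ∠(HC, CM) = 90.00° ✓; |CM| = 26.30 ✓; ∠(CM, MQ) = 90.00° ✓; |MQ| = 14.20 ✓; ∠(MQ, QD) = 95.70° ✗; |QD| = 22.40 ✓.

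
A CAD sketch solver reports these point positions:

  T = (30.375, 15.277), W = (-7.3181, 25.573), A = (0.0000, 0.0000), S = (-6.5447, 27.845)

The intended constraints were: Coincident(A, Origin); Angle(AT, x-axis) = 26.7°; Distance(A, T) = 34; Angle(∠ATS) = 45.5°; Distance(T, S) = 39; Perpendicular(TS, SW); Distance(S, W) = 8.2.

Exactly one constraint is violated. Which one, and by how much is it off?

Distance(S, W) = 8.2 — off by 5.80.

A = (0.00, 0.00) ✓; AT at 26.70° ✓; |AT| = 34.00 ✓; ∠ATS = 45.50° ✓; |TS| = 39.00 ✓; ∠(TS, SW) = 90.00° ✓; |SW| = 2.400 ✗.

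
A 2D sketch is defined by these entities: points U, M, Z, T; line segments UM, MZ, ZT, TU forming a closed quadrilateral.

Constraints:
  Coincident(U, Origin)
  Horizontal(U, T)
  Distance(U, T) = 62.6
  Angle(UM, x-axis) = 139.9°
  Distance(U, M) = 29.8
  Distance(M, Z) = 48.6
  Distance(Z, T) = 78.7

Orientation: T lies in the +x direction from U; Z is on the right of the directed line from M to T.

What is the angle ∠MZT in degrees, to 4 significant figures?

83.28°

U is at the origin; U and T share the same y with |UT| = 62.6 and T in +x, so T = (62.6, 0). UM runs at 139.9° with |UM| = 29.8, so M = (-22.79, 19.19). Z is determined by |MZ| = 48.6 and |ZT| = 78.7 together: it lies at the intersection of circle(M, 48.6) and circle(T, 78.7). With |MT| = 87.53, the foot of the radical line on MT is 21.87 from M and the perpendicular offset is √(48.6² − 21.87²) = 43.40. Taking the right-of-MT solution: Z = (-10.97, -27.95).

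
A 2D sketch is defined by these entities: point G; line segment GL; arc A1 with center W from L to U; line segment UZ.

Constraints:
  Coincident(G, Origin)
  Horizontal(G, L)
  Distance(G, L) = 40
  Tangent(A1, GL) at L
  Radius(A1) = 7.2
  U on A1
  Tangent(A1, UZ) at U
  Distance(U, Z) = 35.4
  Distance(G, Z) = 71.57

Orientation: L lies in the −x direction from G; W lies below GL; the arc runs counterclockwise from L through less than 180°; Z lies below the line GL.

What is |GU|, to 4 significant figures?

46.66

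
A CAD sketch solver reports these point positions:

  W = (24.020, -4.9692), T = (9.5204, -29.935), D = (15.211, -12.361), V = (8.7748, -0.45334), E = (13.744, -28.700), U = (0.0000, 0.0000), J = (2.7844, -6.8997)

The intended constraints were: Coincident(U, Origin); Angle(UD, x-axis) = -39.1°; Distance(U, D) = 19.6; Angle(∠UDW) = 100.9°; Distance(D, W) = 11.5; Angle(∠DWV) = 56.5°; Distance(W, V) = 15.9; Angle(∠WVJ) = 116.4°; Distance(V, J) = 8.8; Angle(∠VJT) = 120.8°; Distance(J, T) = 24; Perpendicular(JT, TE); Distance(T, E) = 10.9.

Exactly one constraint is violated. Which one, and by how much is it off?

Distance(T, E) = 10.9 — off by 6.50.

U = (0.00, 0.00) ✓; UD at -39.10° ✓; |UD| = 19.60 ✓; ∠UDW = 100.9° ✓; |DW| = 11.50 ✓; ∠DWV = 56.50° ✓; |WV| = 15.90 ✓; ∠WVJ = 116.4° ✓; |VJ| = 8.800 ✓; ∠VJT = 120.8° ✓; |JT| = 24.00 ✓; ∠(JT, TE) = 90.00° ✓; |TE| = 4.400 ✗.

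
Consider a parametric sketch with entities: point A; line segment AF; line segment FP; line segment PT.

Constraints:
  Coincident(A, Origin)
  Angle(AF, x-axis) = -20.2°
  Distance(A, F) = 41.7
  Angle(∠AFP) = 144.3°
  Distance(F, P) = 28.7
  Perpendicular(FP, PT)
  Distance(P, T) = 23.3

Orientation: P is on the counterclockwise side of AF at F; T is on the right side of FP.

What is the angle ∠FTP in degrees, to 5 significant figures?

50.929°

∠AFP = 144.3°, so FP runs at -20.2° + (180° − 144.3°) = 15.500° from the x-axis; with |FP| = 28.7, P = F + 28.7·(cos 15.500°, sin 15.500°) = (66.791, -6.7292). FP is perpendicular to PT; with |PT| = 23.3 on the right of FP, T = P + 23.3·(0.26724, -0.96363) = (73.018, -29.182). Then cos ∠FTP = TF·TP / (|TF||TP|), giving 50.929°.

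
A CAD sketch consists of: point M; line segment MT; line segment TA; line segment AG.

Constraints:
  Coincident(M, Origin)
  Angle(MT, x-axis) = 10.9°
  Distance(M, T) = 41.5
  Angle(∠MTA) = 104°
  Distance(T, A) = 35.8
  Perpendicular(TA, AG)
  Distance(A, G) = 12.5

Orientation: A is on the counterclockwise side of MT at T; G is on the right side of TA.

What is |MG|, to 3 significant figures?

69.9

M is at the origin; MT runs at 10.9° with length 41.5, so T = 41.5·(cos 10.9°, sin 10.9°) = (40.8, 7.85). ∠MTA = 104.0°, so TA runs at 10.9° + (180° − 104.0°) = 86.9° from the x-axis; with |TA| = 35.8, A = T + 35.8·(cos 86.9°, sin 86.9°) = (42.7, 43.6). TA ⟂ AG; with |AG| = 12.5 on the right of TA, G = A + 12.5·(0.999, -0.0541) = (55.2, 42.9). Then |MG| = |G − M| = 69.9.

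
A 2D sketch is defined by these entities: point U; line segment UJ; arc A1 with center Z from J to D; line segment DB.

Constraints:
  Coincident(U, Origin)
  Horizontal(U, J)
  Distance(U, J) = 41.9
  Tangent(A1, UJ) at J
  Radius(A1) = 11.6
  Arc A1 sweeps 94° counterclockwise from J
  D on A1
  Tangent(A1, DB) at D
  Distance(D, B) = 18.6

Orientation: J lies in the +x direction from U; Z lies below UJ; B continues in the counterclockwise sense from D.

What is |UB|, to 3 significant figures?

44.3

On A1, J sits at bearing 90° from Z; a 94° counterclockwise sweep puts D at bearing 184°, so D = Z + 11.6·(cos 184°, sin 184°) = (30.3, -12.4). Since A1 is tangent to DB there, ZD ⟂ DB, so DB runs along (−sin 184°, cos 184°); with |DB| = 18.6, B = (31.6, -31.0). Then |UB| = |B − U| = 44.3.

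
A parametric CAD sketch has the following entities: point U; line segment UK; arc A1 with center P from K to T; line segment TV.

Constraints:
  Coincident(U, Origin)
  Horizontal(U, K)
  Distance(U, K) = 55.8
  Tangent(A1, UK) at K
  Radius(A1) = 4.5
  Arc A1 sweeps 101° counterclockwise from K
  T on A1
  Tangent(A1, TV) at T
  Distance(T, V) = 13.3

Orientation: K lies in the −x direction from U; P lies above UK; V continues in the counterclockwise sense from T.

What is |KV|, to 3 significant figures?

18.5

On A1, K sits at bearing -90° from P; a 101° counterclockwise sweep puts T at bearing 11°, so T = P + 4.5·(cos 11°, sin 11°) = (-51.4, 5.36). Since A1 is tangent to TV there, PT ⟂ TV, so TV runs along (−sin 11°, cos 11°); with |TV| = 13.3, V = (-53.9, 18.4). Then |KV| = |V − K| = 18.5.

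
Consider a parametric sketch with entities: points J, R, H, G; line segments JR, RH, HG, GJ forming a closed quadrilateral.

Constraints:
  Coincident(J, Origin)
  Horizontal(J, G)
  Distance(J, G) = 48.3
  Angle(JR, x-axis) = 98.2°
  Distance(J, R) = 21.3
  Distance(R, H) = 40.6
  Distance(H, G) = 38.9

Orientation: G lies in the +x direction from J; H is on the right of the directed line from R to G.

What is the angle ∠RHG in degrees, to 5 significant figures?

88.521°

J is at the origin; JG is horizontal with |JG| = 48.3 and G in +x, so G = (48.3, 0). JR runs at 98.2° with |JR| = 21.3, so R = (-3.0380, 21.082). H is determined by |RH| = 40.6 and |HG| = 38.9 together: it lies at the intersection of circle(R, 40.6) and circle(G, 38.9). With |RG| = 55.498, the foot of the radical line on RG is 28.967 from R and the perpendicular offset is √(40.6² − 28.967²) = 28.448. Taking the right-of-RG solution: H = (12.951, -16.237).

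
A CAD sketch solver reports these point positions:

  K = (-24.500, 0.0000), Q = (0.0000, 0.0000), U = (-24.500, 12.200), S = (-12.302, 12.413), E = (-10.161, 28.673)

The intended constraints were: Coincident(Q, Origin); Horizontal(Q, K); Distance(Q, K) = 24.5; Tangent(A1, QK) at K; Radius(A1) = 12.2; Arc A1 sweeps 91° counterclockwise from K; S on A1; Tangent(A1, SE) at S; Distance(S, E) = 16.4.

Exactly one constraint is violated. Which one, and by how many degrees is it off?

Tangent(A1, SE) at S — off by 8.50°.

Q = (0.00, 0.00) ✓; Q.y = 0.00, K.y = 0.00 ✓; |QK| = 24.50 ✓; ∠(UK, KQ) = 90.00° ✓; |UK| = 12.20 ✓; bearing(U→S) − bearing(U→K) = 91.00° ✓; |US| = 12.20 ✓; ∠(US, SE) = 98.50° ✗; |SE| = 16.40 ✓.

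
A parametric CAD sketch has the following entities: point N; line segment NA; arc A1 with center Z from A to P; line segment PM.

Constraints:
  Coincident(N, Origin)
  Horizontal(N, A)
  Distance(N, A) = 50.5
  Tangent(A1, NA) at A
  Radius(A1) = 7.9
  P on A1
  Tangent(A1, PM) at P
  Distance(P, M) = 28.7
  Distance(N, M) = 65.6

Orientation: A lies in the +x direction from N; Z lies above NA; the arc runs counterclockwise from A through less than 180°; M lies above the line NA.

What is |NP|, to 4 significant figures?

59.01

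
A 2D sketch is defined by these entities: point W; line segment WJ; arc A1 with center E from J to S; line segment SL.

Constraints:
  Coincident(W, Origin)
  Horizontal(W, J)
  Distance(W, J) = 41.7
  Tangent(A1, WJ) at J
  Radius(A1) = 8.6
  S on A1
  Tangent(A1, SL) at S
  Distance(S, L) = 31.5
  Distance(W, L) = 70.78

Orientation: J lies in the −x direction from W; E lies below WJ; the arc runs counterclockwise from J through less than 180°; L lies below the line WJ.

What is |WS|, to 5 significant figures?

49.885

Checks: |ES| = 8.600 ✓; ∠(ES, SL) = 90.00° ✓; |SL| = 31.50 ✓; |WL| = 70.78 ✓.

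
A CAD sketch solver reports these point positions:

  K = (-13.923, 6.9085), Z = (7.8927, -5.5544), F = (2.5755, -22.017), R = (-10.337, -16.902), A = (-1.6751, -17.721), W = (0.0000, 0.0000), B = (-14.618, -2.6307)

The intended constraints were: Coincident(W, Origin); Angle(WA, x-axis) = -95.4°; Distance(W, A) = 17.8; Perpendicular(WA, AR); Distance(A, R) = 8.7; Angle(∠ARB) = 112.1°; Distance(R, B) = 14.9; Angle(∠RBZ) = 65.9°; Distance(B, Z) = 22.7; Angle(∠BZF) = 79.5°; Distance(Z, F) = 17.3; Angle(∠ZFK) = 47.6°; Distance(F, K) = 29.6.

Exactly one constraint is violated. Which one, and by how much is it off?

Distance(F, K) = 29.6 — off by 3.70.

W = (0.00, 0.00) ✓; WA at -95.40° ✓; |WA| = 17.80 ✓; ∠(WA, AR) = 90.00° ✓; |AR| = 8.701 ✓; ∠ARB = 112.1° ✓; |RB| = 14.90 ✓; ∠RBZ = 65.90° ✓; |BZ| = 22.70 ✓; ∠BZF = 79.50° ✓; |ZF| = 17.30 ✓; ∠ZFK = 47.60° ✓; |FK| = 33.30 ✗.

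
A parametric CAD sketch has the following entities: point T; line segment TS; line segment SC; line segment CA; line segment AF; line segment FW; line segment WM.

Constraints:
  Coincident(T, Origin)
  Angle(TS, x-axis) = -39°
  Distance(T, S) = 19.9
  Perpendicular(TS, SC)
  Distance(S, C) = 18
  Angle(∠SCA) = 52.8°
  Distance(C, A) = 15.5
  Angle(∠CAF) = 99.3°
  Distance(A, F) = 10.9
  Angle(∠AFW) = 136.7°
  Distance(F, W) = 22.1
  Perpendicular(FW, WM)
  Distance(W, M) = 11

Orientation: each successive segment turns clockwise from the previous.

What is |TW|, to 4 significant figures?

34.54

∠CAF = 99.3° gives AF at 23.10° from the x-axis; with |AF| = 10.9, F = (10.47, -7.183). ∠AFW = 136.7° gives FW at -20.20° from the x-axis; with |FW| = 22.1, W = (31.21, -14.81). Then |TW| = |W − T| = 34.54.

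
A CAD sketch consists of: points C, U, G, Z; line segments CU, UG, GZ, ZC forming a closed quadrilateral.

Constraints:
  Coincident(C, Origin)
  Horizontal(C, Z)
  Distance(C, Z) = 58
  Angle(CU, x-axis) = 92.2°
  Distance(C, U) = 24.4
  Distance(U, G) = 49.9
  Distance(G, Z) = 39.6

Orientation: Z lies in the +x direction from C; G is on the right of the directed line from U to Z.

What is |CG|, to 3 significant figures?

30.2

C is at the origin; CZ is horizontal with |CZ| = 58.0 and Z in +x, so Z = (58.0, 0). CU runs at 92.2° with |CU| = 24.4, so U = (-0.937, 24.4). G is determined by |UG| = 49.9 and |GZ| = 39.6 together: it lies at the intersection of circle(U, 49.9) and circle(Z, 39.6). With |UZ| = 63.8, the foot of the radical line on UZ is 39.1 from U and the perpendicular offset is √(49.9² − 39.1²) = 31.0. Taking the right-of-UZ solution: G = (23.4, -19.2).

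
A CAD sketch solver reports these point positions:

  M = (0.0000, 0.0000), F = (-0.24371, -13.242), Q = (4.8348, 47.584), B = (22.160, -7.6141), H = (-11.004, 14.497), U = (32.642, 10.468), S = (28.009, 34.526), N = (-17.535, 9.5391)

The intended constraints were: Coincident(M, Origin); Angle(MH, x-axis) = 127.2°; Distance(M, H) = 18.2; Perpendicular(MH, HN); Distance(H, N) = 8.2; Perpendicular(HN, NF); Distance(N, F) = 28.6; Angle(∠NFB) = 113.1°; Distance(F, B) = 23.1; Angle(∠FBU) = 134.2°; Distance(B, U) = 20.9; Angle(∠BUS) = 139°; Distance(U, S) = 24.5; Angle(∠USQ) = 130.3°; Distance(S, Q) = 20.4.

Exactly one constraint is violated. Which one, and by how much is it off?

Distance(S, Q) = 20.4 — off by 6.20.

M = (0.00, 0.00) ✓; MH at 127.2° ✓; |MH| = 18.20 ✓; ∠(MH, HN) = 90.00° ✓; |HN| = 8.200 ✓; ∠(HN, NF) = 90.00° ✓; |NF| = 28.60 ✓; ∠NFB = 113.1° ✓; |FB| = 23.10 ✓; ∠FBU = 134.2° ✓; |BU| = 20.90 ✓; ∠BUS = 139.0° ✓; |US| = 24.50 ✓; ∠USQ = 130.3° ✓; |SQ| = 26.60 ✗.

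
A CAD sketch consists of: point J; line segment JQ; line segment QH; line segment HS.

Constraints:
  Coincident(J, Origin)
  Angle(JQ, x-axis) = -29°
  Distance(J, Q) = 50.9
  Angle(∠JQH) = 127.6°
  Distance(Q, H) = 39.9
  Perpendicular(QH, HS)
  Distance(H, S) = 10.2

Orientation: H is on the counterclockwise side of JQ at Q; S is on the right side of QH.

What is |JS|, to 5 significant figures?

87.108

J is at the origin; JQ runs at -29.0° with length 50.9, so Q = 50.9·(cos -29.0°, sin -29.0°) = (44.518, -24.677). ∠JQH = 127.6°, so QH runs at -29.0° + (180° − 127.6°) = 23.400° from the x-axis; with |QH| = 39.9, H = Q + 39.9·(cos 23.400°, sin 23.400°) = (81.137, -8.8306). QH is perpendicular to HS; with |HS| = 10.2 on the right of QH, S = H + 10.2·(0.39715, -0.91775) = (85.187, -18.192). Then |JS| = |S − J| = 87.108.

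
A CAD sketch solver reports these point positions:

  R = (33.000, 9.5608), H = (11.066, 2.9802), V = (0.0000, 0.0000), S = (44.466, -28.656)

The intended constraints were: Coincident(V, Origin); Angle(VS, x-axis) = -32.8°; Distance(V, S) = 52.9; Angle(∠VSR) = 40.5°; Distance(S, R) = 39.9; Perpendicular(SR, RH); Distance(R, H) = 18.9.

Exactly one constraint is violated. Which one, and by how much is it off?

Distance(R, H) = 18.9 — off by 4.00.

V = (0.00, 0.00) ✓; VS at -32.80° ✓; |VS| = 52.90 ✓; ∠VSR = 40.50° ✓; |SR| = 39.90 ✓; ∠(SR, RH) = 90.00° ✓; |RH| = 22.90 ✗.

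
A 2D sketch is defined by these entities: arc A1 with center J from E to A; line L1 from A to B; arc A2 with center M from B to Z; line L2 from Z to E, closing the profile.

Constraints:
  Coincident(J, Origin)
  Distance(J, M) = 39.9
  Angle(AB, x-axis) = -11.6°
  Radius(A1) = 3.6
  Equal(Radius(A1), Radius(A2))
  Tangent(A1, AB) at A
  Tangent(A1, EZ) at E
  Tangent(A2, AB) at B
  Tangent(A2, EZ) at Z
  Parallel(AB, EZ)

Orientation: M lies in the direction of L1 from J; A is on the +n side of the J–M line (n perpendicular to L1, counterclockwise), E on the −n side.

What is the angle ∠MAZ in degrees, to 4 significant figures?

5.073°

The slot axis is L1's direction at -11.6°, so u = (cos -11.6°, sin -11.6°) = (0.9796, -0.2011) and n = (−sin -11.6°, cos -11.6°) = (0.2011, 0.9796). J is at the origin and M lies 39.9 along u from J, so M = 39.9·u = (39.09, -8.023). Tangency of A1 to both parallel lines with radius 3.6 puts A and E at J ± 3.6·n: A = (0.7239, 3.526), E = (-0.7239, -3.526). Equal radii place B and Z the same way about M: B = M + 3.6·n = (39.81, -4.497), Z = M − 3.6·n = (38.36, -11.55). Then cos ∠MAZ = AM·AZ / (|AM||AZ|), giving 5.073°.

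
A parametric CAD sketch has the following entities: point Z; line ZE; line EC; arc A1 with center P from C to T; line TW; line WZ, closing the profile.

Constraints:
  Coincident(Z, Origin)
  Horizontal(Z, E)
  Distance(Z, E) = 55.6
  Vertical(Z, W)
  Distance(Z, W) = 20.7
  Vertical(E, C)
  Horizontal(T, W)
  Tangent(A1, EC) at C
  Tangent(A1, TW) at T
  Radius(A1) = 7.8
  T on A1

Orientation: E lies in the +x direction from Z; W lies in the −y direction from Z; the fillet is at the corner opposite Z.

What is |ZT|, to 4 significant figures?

52.09

The virtual corner opposite Z is at (55.60, -20.70). Since A1 is tangent to EC there, PC ⟂ EC and since A1 is tangent to TW there, PT ⟂ TW, with radius 7.8, so the center P sits 7.8 in from both sides at P = (47.80, -12.90). That places the tangent points at C = (55.60, -12.90) on EC and T = (47.80, -20.70) on TW. Then |ZT| = |T − Z| = 52.09.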